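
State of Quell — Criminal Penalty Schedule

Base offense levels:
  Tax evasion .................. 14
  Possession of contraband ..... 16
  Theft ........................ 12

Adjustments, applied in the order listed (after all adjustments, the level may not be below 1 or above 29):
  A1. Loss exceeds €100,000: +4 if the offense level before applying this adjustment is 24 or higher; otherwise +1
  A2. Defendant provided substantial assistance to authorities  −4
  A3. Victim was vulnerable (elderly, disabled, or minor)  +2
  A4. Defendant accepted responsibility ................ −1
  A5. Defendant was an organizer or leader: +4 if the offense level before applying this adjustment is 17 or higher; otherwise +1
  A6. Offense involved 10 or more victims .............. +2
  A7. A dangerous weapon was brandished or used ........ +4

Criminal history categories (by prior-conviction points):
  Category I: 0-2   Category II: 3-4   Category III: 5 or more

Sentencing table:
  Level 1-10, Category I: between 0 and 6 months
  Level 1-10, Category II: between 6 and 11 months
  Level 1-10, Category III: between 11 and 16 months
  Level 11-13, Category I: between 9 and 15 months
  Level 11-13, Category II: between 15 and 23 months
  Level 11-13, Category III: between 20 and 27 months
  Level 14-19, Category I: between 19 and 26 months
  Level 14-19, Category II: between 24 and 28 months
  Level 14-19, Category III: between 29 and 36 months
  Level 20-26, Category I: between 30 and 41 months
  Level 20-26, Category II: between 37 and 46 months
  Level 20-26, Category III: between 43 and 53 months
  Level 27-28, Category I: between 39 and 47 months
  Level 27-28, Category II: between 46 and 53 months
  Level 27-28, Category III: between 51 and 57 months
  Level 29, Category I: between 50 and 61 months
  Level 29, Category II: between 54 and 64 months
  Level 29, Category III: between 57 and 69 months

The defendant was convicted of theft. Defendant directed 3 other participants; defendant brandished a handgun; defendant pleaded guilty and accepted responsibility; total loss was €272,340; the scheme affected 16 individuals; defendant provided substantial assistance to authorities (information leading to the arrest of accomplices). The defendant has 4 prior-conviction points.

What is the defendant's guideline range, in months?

Base offense level for theft: 12.
A1 applies (level before this adjustment is 12 < 24, so +1): 12 + 1 = 13.
A2 applies: 13 − 4 = 9.
A3 does not apply.
A4 applies: 9 − 1 = 8.
A5 applies (level before this adjustment is 8 < 17, so +1): 8 + 1 = 9.
A6 applies: 9 + 2 = 11.
A7 applies: 11 + 4 = 15.
Final offense level: 15.
Criminal history: 4 prior points → Category II (3-4).
Level 15 falls in the 14-19 band.
Grid: Level 14-19 × Category II = 24-28 months.

24-28 months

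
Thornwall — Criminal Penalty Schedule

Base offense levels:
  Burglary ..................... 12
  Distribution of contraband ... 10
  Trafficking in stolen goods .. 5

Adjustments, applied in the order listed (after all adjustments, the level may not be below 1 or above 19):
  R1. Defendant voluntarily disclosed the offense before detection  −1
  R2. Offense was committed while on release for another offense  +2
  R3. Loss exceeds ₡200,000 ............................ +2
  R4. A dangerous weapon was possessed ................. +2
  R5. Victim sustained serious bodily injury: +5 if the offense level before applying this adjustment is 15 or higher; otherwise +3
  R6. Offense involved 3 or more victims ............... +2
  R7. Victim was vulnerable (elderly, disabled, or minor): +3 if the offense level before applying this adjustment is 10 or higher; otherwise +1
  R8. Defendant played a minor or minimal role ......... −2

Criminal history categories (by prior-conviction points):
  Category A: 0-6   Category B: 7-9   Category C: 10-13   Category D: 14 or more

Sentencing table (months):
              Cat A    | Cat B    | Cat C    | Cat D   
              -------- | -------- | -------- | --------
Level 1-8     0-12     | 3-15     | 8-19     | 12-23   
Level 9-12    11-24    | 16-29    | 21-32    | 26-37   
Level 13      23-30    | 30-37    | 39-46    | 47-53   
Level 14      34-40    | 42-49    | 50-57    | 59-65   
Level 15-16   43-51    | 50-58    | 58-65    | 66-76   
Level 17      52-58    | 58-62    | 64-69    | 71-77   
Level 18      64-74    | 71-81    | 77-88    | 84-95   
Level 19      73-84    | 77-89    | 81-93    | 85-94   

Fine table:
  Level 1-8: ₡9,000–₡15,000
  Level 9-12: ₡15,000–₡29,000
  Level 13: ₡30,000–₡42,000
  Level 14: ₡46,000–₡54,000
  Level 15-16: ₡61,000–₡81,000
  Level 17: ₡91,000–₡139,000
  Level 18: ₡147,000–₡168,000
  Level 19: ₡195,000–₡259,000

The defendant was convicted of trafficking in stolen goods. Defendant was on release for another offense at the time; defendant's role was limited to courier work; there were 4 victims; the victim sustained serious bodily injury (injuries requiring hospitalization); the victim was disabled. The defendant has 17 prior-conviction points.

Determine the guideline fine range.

Base offense level for trafficking in stolen goods: 5.
R2 applies: 5 + 2 = 7.
R3 does not apply.
R5 applies (level before this adjustment is 7 < 15, so +3): 7 + 3 = 10.
R6 applies: 10 + 2 = 12.
R7 applies (level before this adjustment is 12 ≥ 10, so +3): 12 + 3 = 15.
R8 applies: 15 − 2 = 13.
Final offense level: 13.
Level 13 falls in the 13 band.
Fine table: Level 13 → ₡30,000–₡42,000.

₡30,000–₡42,000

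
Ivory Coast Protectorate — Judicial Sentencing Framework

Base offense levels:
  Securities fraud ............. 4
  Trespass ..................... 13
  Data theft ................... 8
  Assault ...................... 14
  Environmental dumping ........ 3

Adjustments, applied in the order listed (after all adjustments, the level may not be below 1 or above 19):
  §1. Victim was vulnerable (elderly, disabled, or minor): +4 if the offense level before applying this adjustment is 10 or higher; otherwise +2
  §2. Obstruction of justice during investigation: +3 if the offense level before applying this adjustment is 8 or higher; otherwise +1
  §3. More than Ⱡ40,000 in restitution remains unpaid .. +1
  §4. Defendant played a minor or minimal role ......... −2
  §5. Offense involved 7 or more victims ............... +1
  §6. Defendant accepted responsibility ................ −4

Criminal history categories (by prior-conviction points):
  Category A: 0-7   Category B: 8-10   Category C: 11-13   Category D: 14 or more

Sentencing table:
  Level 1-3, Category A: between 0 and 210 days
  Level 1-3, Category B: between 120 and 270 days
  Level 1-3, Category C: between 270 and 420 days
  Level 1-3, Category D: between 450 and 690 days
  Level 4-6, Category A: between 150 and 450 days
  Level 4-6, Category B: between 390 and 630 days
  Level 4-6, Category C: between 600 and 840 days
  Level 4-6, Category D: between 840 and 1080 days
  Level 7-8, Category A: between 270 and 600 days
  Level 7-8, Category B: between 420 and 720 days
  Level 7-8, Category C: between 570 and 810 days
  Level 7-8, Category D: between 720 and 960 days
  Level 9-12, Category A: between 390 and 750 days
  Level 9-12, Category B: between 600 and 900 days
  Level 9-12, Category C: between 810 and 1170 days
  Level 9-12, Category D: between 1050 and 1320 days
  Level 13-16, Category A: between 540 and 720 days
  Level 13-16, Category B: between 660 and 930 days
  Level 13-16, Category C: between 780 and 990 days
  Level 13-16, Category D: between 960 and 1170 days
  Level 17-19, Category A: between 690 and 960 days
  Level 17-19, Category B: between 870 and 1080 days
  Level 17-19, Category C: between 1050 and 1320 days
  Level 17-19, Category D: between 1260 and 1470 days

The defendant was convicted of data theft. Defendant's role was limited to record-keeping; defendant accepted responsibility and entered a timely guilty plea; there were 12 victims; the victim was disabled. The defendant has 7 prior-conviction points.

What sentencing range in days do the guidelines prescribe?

150-450 days

Base offense level for data theft: 8.
§1 applies (level before this adjustment is 8 < 10, so +2): 8 + 2 = 10.
§4 applies: 10 − 2 = 8.
§5 applies: 8 + 1 = 9.
§6 applies: 9 − 4 = 5.
Final offense level: 5.
Criminal history: 7 prior points → Category A (0-7).
Level 5 falls in the 4-6 band.
Grid: Level 4-6 × Category A = 150-450 days.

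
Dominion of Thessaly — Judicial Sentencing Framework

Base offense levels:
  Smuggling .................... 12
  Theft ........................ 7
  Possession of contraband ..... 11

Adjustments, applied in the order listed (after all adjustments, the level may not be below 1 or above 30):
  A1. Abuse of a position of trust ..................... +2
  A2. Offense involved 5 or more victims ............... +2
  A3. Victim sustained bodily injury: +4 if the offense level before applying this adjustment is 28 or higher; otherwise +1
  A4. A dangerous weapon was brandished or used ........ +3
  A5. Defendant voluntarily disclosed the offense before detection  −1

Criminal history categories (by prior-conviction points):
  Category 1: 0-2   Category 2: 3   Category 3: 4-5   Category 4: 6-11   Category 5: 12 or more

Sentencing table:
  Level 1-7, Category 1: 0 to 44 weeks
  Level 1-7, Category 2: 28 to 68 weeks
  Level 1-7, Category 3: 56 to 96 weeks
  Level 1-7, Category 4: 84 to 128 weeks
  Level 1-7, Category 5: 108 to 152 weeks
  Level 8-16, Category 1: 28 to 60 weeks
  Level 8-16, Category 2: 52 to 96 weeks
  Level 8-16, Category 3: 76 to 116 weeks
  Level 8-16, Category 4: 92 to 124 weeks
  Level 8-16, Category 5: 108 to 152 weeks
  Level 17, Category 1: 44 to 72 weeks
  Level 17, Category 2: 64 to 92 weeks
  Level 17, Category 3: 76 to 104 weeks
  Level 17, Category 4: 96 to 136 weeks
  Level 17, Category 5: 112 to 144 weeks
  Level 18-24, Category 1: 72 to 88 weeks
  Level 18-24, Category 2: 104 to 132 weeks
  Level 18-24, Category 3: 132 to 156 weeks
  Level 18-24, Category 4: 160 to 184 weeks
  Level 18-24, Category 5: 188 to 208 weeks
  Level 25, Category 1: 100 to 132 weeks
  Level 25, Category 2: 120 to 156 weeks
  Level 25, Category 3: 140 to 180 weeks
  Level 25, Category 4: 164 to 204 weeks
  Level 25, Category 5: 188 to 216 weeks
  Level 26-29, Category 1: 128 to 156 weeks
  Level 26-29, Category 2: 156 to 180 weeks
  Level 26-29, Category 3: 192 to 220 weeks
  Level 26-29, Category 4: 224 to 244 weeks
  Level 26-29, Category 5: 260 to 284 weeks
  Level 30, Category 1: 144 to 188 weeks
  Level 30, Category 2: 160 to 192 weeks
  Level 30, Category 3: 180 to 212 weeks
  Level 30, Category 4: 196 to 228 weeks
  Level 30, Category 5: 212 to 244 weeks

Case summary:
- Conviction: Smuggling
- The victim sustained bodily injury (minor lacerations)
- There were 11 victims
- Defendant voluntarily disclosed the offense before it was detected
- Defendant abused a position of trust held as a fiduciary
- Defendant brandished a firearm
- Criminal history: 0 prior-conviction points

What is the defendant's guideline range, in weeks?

72-88 weeks

Base offense level for smuggling: 12.
A1 applies: 12 + 2 = 14.
A2 applies: 14 + 2 = 16.
A3 applies (level before this adjustment is 16 < 28, so +1): 16 + 1 = 17.
A4 applies: 17 + 3 = 20.
A5 applies: 20 − 1 = 19.
Final offense level: 19.
Criminal history: 0 prior points → Category 1 (0-2).
Level 19 falls in the 18-24 band.
Grid: Level 18-24 × Category 1 = 72-88 weeks.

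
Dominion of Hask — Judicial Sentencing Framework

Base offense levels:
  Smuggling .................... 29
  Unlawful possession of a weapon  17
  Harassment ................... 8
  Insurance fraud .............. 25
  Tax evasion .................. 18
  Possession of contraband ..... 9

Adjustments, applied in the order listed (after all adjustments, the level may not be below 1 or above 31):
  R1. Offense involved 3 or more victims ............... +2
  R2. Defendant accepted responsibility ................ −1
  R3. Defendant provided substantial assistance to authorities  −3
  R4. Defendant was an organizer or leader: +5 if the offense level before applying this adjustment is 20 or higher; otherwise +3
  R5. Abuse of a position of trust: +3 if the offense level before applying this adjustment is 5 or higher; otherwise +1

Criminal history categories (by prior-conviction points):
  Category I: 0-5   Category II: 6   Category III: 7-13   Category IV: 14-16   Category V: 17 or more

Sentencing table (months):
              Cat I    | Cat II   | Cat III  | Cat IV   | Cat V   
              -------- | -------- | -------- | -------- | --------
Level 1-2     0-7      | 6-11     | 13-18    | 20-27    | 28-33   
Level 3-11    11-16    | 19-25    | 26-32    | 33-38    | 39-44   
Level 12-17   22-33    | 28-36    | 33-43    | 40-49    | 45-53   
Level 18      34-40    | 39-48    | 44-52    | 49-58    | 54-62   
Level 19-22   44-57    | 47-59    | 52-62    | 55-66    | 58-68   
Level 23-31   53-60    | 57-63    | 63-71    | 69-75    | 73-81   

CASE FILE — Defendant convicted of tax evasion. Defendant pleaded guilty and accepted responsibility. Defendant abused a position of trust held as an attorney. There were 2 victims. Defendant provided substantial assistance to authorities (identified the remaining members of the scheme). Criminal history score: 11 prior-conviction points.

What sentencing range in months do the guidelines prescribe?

33-43 months

Base offense level for tax evasion: 18.
R2 applies: 18 − 1 = 17.
R3 applies: 17 − 3 = 14.
R4 does not apply.
R5 applies (level before this adjustment is 14 ≥ 5, so +3): 14 + 3 = 17.
Final offense level: 17.
Criminal history: 11 prior points → Category III (7-13).
Level 17 falls in the 12-17 band.
Grid: Level 12-17 × Category III = 33-43 months.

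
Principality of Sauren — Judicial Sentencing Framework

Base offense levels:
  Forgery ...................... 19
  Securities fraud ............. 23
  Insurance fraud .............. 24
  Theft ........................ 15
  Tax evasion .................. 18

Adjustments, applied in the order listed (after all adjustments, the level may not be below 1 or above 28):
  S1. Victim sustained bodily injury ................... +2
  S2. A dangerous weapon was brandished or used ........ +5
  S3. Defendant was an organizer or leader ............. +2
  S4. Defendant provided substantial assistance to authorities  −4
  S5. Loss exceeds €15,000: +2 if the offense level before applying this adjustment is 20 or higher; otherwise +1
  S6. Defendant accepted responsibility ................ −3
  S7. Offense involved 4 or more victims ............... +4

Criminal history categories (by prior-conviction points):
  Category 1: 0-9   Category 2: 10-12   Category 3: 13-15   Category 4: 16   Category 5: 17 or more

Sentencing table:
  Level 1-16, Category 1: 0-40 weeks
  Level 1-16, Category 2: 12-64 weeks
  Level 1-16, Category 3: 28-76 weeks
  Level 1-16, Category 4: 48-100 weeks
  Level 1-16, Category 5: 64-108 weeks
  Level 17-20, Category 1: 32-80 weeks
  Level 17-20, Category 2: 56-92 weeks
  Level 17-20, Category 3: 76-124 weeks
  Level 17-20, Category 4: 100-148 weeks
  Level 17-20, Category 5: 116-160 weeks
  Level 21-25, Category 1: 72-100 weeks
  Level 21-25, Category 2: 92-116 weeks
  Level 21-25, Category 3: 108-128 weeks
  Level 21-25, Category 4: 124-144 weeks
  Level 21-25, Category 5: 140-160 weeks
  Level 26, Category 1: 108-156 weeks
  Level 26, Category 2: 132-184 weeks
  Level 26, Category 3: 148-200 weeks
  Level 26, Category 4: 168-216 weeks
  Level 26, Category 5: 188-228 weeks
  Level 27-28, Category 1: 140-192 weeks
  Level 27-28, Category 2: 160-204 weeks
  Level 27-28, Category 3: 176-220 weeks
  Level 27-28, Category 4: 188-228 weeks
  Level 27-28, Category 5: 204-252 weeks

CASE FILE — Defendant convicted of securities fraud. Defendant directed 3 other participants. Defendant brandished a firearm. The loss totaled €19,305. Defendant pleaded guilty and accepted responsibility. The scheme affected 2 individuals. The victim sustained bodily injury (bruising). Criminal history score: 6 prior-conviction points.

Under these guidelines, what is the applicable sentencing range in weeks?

140-192 weeks

Base offense level for securities fraud: 23.
S1 applies: 23 + 2 = 25.
S2 applies: 25 + 5 = 30.
S3 applies: 30 + 2 = 32.
S5 applies (level before this adjustment is 32 ≥ 20, so +2): 32 + 2 = 34.
S6 applies: 34 − 3 = 31.
S7 does not apply.
Level 31 exceeds the maximum of 28; capped at 28.
Final offense level: 28.
Criminal history: 6 prior points → Category 1 (0-9).
Level 28 falls in the 27-28 band.
Grid: Level 27-28 × Category 1 = 140-192 weeks.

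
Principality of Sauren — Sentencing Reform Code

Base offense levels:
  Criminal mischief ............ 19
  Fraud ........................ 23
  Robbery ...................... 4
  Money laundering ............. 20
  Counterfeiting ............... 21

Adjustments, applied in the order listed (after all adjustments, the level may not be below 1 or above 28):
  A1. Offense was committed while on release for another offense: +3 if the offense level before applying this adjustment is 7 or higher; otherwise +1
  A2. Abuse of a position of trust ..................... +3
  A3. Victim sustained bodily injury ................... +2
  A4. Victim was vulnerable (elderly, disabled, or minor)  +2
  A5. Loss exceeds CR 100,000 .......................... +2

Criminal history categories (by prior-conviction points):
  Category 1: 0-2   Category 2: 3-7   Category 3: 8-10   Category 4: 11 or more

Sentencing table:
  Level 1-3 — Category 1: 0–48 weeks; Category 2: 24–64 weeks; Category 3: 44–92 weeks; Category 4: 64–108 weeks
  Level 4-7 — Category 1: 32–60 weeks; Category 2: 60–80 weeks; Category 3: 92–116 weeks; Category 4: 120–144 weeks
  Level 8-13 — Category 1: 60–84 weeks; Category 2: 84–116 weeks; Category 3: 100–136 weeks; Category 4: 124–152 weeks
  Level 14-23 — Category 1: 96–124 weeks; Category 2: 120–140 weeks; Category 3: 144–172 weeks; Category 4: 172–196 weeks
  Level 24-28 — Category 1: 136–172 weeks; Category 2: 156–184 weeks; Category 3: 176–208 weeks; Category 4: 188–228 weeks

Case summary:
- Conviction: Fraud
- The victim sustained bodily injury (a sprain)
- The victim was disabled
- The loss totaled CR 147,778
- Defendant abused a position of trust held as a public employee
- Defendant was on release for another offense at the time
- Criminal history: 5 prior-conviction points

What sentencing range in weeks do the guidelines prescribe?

Base offense level for fraud: 23.
A1 applies (level before this adjustment is 23 ≥ 7, so +3): 23 + 3 = 26.
A2 applies: 26 + 3 = 29.
A3 applies: 29 + 2 = 31.
A4 applies: 31 + 2 = 33.
A5 applies: 33 + 2 = 35.
Level 35 exceeds the maximum of 28; capped at 28.
Final offense level: 28.
Criminal history: 5 prior points → Category 2 (3-7).
Level 28 falls in the 24-28 band.
Grid: Level 24-28 × Category 2 = 156-184 weeks.

156-184 weeks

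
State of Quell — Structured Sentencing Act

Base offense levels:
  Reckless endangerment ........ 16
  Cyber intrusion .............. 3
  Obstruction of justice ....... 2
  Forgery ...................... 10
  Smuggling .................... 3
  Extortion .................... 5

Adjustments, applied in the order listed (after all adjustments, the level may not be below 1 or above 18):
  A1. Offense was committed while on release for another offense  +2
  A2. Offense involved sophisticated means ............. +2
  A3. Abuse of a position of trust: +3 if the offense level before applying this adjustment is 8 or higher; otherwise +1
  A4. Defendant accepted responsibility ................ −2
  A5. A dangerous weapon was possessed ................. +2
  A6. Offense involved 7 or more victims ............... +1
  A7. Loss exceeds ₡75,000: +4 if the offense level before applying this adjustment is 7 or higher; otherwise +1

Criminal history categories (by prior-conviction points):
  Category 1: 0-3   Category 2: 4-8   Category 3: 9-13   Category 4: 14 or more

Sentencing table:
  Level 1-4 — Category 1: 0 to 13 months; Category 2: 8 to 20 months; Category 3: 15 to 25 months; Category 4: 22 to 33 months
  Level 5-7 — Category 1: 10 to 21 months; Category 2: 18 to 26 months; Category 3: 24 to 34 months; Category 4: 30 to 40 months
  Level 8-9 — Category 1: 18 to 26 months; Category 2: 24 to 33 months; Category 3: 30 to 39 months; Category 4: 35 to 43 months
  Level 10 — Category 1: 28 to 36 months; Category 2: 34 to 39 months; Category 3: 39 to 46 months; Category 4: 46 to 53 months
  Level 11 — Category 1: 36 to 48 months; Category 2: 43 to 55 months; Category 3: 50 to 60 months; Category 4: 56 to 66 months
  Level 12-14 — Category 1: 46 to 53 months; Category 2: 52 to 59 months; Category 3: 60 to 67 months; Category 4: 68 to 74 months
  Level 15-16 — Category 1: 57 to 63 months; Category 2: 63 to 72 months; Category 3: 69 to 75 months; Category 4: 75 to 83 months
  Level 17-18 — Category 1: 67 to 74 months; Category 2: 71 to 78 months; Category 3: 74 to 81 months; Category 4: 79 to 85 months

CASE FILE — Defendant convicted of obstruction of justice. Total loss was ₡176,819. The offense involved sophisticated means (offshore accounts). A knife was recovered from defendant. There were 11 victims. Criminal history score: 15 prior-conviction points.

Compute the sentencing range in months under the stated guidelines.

56-66 months

Base offense level for obstruction of justice: 2.
A1 does not apply.
A2 applies: 2 + 2 = 4.
A3 does not apply.
A5 applies: 4 + 2 = 6.
A6 applies: 6 + 1 = 7.
A7 applies (level before this adjustment is 7 ≥ 7, so +4): 7 + 4 = 11.
Final offense level: 11.
Criminal history: 15 prior points → Category 4 (14+).
Level 11 falls in the 11 band.
Grid: Level 11 × Category 4 = 56-66 months.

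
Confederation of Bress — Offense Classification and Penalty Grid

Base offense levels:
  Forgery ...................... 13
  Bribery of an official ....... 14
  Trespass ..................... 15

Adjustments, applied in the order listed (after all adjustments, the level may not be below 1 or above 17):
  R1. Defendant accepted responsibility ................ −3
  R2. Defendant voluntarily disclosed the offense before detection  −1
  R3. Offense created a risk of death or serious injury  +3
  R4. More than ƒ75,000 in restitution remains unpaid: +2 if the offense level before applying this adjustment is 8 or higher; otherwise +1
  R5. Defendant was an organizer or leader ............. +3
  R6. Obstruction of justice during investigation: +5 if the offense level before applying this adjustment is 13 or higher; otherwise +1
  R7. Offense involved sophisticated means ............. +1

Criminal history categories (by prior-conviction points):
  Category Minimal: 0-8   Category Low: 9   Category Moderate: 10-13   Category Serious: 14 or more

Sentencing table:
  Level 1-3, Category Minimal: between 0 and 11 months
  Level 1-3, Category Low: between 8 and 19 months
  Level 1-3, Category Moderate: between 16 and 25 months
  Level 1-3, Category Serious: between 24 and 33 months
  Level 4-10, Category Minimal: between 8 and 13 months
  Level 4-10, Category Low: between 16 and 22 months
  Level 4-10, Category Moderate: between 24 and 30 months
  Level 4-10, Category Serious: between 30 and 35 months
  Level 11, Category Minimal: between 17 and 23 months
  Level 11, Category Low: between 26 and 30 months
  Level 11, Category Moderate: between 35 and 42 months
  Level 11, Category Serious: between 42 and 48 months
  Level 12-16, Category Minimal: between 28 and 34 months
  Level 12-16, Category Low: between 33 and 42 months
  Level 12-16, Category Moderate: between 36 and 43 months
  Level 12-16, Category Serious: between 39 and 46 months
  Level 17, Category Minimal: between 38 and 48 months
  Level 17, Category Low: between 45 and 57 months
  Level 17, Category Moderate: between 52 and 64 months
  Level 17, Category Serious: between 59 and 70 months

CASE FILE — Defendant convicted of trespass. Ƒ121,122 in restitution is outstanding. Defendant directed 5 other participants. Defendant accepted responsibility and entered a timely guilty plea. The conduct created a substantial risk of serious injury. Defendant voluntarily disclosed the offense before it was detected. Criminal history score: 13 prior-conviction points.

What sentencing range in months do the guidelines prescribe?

52-64 months

Base offense level for trespass: 15.
R1 applies: 15 − 3 = 12.
R2 applies: 12 − 1 = 11.
R3 applies: 11 + 3 = 14.
R4 applies (level before this adjustment is 14 ≥ 8, so +2): 14 + 2 = 16.
R5 applies: 16 + 3 = 19.
R7 does not apply.
Level 19 exceeds the maximum of 17; capped at 17.
Final offense level: 17.
Criminal history: 13 prior points → Category Moderate (10-13).
Level 17 falls in the 17 band.
Grid: Level 17 × Category Moderate = 52-64 months.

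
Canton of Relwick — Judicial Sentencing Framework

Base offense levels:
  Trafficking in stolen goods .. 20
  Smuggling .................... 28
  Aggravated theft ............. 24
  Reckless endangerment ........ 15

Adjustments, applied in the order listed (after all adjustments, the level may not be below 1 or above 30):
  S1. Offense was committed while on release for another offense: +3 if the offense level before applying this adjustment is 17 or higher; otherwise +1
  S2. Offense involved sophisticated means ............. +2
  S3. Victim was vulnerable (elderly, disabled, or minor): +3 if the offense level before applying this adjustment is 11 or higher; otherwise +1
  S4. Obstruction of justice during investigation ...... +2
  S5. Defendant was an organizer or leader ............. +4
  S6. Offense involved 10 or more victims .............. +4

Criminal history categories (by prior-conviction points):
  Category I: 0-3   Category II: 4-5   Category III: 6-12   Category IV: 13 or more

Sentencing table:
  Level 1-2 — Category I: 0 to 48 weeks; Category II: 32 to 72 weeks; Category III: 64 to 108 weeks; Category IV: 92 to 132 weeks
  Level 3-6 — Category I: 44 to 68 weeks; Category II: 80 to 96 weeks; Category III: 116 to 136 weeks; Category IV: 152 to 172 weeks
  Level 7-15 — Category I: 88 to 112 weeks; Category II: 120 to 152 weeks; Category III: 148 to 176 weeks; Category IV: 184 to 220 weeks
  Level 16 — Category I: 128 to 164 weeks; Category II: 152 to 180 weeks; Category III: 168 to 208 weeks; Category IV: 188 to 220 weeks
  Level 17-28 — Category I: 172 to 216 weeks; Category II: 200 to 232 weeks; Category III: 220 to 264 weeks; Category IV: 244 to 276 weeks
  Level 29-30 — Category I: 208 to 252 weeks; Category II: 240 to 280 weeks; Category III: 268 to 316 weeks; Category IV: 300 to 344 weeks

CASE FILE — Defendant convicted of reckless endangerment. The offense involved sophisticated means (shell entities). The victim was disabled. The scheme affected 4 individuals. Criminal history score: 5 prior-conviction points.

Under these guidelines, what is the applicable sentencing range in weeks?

Base offense level for reckless endangerment: 15.
S2 applies: 15 + 2 = 17.
S3 applies (level before this adjustment is 17 ≥ 11, so +3): 17 + 3 = 20.
S4 does not apply.
S5 does not apply.
Final offense level: 20.
Criminal history: 5 prior points → Category II (4-5).
Level 20 falls in the 17-28 band.
Grid: Level 17-28 × Category II = 200-232 weeks.

200-232 weeks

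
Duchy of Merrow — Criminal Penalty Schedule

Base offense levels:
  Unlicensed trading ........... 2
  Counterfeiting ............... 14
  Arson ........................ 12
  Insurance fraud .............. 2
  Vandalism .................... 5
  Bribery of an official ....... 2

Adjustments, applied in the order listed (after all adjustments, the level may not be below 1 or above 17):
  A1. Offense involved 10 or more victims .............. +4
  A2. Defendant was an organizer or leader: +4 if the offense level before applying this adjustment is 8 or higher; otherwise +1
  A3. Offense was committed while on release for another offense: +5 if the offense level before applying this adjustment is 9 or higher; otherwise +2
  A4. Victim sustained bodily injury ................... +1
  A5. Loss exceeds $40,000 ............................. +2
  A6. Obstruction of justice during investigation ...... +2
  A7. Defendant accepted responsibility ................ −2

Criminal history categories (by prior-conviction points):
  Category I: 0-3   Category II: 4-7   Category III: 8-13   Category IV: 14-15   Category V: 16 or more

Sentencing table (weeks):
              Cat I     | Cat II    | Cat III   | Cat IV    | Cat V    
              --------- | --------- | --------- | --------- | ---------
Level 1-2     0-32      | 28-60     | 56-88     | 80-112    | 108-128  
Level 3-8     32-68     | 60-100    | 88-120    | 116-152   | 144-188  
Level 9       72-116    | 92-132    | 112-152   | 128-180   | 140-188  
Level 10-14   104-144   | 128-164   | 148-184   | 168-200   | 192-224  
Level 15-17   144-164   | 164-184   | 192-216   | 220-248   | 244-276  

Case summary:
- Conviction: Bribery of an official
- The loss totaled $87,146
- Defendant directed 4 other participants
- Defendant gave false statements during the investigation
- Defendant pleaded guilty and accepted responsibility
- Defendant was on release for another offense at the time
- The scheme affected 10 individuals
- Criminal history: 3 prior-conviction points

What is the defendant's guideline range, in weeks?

104-144 weeks

Base offense level for bribery of an official: 2.
A1 applies: 2 + 4 = 6.
A2 applies (level before this adjustment is 6 < 8, so +1): 6 + 1 = 7.
A3 applies (level before this adjustment is 7 < 9, so +2): 7 + 2 = 9.
A4 does not apply.
A5 applies: 9 + 2 = 11.
A6 applies: 11 + 2 = 13.
A7 applies: 13 − 2 = 11.
Final offense level: 11.
Criminal history: 3 prior points → Category I (0-3).
Level 11 falls in the 10-14 band.
Grid: Level 10-14 × Category I = 104-144 weeks.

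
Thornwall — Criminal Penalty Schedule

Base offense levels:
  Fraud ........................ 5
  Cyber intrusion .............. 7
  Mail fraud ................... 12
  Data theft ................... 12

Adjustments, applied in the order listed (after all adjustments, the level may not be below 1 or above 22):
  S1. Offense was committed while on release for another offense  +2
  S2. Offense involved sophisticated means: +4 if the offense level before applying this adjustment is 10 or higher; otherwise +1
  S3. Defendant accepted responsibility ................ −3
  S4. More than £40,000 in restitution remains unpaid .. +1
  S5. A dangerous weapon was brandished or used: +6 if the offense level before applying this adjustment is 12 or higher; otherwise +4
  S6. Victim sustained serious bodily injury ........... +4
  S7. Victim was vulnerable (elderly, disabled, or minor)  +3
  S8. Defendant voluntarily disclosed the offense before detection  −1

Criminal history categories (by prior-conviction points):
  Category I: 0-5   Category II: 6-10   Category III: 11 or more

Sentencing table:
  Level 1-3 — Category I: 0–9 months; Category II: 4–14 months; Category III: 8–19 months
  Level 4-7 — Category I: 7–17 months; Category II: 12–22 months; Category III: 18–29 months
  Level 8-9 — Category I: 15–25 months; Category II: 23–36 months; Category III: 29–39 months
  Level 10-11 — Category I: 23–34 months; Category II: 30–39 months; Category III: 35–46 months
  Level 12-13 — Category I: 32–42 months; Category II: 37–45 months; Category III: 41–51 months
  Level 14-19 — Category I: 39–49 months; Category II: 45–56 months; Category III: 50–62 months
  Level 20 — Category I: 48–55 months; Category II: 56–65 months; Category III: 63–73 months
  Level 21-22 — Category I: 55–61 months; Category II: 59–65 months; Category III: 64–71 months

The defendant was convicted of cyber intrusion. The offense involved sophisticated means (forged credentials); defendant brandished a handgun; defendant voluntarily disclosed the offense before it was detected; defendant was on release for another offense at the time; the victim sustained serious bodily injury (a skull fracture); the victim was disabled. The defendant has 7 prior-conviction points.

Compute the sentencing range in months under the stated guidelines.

Base offense level for cyber intrusion: 7.
S1 applies: 7 + 2 = 9.
S2 applies (level before this adjustment is 9 < 10, so +1): 9 + 1 = 10.
S5 applies (level before this adjustment is 10 < 12, so +4): 10 + 4 = 14.
S6 applies: 14 + 4 = 18.
S7 applies: 18 + 3 = 21.
S8 applies: 21 − 1 = 20.
Final offense level: 20.
Criminal history: 7 prior points → Category II (6-10).
Level 20 falls in the 20 band.
Grid: Level 20 × Category II = 56-65 months.

56-65 months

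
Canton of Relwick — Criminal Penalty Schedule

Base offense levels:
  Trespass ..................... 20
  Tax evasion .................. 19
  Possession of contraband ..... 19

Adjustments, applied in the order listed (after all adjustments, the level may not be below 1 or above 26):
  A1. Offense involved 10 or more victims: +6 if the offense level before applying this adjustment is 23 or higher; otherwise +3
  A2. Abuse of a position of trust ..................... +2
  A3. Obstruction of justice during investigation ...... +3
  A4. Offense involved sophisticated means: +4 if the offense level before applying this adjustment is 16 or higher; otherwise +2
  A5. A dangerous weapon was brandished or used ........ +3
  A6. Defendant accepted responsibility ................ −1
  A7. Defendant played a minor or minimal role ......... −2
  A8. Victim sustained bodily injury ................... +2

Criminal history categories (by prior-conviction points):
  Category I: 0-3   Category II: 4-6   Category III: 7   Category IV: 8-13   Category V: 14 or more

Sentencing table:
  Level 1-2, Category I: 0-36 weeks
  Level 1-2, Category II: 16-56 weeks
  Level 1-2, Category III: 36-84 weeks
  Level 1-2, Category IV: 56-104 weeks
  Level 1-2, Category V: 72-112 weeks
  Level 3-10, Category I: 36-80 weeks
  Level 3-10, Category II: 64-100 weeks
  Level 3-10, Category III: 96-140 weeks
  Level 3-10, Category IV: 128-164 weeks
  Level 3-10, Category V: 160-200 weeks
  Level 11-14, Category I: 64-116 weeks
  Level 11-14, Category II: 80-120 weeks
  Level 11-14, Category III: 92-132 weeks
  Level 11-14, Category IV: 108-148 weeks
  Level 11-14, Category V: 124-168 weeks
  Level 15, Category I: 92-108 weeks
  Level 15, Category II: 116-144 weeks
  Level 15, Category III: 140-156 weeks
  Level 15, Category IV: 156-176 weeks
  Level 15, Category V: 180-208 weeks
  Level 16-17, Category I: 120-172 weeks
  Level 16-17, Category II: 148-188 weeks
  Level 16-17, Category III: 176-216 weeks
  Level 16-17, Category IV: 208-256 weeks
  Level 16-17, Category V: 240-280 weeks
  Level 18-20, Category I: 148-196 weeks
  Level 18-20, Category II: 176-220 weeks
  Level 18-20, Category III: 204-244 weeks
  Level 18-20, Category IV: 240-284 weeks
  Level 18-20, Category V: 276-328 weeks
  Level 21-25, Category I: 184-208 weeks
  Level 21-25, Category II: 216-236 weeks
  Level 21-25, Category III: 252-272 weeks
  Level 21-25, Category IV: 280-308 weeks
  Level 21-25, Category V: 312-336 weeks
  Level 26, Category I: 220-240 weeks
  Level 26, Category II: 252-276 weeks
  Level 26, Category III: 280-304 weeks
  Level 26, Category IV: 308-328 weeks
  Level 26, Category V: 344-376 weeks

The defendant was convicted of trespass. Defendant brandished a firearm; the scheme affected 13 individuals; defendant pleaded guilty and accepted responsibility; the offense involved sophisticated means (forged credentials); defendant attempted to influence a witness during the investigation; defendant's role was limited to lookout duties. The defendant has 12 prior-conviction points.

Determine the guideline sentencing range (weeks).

308-328 weeks

Base offense level for trespass: 20.
A1 applies (level before this adjustment is 20 < 23, so +3): 20 + 3 = 23.
A2 does not apply.
A3 applies: 23 + 3 = 26.
A4 applies (level before this adjustment is 26 ≥ 16, so +4): 26 + 4 = 30.
A5 applies: 30 + 3 = 33.
A6 applies: 33 − 1 = 32.
A7 applies: 32 − 2 = 30.
A8 does not apply.
Level 30 exceeds the maximum of 26; capped at 26.
Final offense level: 26.
Criminal history: 12 prior points → Category IV (8-13).
Level 26 falls in the 26 band.
Grid: Level 26 × Category IV = 308-328 weeks.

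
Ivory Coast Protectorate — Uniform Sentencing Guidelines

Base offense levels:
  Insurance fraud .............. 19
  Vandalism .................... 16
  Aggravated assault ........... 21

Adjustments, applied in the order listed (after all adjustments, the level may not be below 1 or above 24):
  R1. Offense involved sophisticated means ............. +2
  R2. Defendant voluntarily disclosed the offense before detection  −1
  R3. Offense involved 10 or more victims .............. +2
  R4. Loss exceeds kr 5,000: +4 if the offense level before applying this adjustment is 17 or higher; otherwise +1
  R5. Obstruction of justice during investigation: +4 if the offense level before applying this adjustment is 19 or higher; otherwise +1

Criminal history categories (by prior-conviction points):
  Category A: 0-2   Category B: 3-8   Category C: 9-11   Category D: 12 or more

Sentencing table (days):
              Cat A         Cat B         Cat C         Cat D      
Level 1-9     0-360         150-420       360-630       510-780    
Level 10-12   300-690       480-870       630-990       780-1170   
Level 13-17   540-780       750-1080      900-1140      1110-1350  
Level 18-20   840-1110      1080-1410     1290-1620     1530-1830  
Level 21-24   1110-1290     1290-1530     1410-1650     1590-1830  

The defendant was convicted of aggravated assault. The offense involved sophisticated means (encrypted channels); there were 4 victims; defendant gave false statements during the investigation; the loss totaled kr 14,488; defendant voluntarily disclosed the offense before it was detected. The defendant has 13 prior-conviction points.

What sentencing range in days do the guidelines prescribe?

Base offense level for aggravated assault: 21.
R1 applies: 21 + 2 = 23.
R2 applies: 23 − 1 = 22.
R4 applies (level before this adjustment is 22 ≥ 17, so +4): 22 + 4 = 26.
R5 applies (level before this adjustment is 26 ≥ 19, so +4): 26 + 4 = 30.
Level 30 exceeds the maximum of 24; capped at 24.
Final offense level: 24.
Criminal history: 13 prior points → Category D (12+).
Level 24 falls in the 21-24 band.
Grid: Level 21-24 × Category D = 1590-1830 days.

1590-1830 days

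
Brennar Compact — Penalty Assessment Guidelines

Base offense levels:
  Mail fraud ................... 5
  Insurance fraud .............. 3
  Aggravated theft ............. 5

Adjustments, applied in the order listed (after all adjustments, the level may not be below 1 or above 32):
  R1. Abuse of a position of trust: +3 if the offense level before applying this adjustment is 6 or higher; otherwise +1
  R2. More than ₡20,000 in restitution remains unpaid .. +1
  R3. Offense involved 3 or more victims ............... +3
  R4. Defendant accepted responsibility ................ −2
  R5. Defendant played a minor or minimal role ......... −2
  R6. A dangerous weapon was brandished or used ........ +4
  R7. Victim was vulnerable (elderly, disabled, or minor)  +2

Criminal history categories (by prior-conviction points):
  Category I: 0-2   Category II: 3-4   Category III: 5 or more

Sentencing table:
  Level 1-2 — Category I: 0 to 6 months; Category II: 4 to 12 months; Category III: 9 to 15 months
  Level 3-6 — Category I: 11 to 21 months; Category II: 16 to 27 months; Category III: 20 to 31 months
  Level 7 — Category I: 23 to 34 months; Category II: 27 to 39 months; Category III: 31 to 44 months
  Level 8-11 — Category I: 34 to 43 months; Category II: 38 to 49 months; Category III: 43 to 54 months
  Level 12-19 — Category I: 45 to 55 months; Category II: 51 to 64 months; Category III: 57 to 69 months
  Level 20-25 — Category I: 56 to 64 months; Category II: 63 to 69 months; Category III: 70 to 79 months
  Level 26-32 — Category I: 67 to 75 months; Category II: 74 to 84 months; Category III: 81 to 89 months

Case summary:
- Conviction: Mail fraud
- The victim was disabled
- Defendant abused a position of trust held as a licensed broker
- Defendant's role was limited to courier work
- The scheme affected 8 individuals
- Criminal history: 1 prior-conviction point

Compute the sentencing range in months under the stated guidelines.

Base offense level for mail fraud: 5.
R1 applies (level before this adjustment is 5 < 6, so +1): 5 + 1 = 6.
R2 does not apply.
R3 applies: 6 + 3 = 9.
R5 applies: 9 − 2 = 7.
R7 applies: 7 + 2 = 9.
Final offense level: 9.
Criminal history: 1 prior point → Category I (0-2).
Level 9 falls in the 8-11 band.
Grid: Level 8-11 × Category I = 34-43 months.

34-43 months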